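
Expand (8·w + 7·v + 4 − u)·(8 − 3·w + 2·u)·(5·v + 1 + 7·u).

239·v·w + 52·w + 383·u·w − 120·v·w^2 − 24·w^2 − 168·u·w^2 − 52·u·v·w + 133·u^2·w + 280·v^2 + 216·v + 406·u·v − 105·v^2·w + 70·u·v^2 + 88·u^2·v + 32 + 224·u − 2·u^2 − 14·u^3

(8·w + 7·v + 4 − u)·(8 − 3·w + 2·u)·(5·v + 1 + 7·u)
= (64·w − 24·w^2 + 16·u·w + 56·v − 21·v·w + 14·u·v + 32 − 12·w + 8·u − 8·u + 3·u·w − 2·u^2)·(5·v + 1 + 7·u)    [distributive law]
= (52·w − 24·w^2 + 19·u·w + 56·v − 21·v·w + 14·u·v + 32 − 2·u^2)·(5·v + 1 + 7·u)    [combine like terms]
= 260·v·w + 52·w + 364·u·w − 120·v·w^2 − 24·w^2 − 168·u·w^2 + 95·u·v·w + 19·u·w + 133·u^2·w + 280·v^2 + 56·v + 392·u·v − 105·v^2·w − 21·v·w − 147·u·v·w + 70·u·v^2 + 14·u·v + 98·u^2·v + 160·v + 32 + 224·u − 10·u^2·v − 2·u^2 − 14·u^3    [distributive law]
= 239·v·w + 52·w + 383·u·w − 120·v·w^2 − 24·w^2 − 168·u·w^2 − 52·u·v·w + 133·u^2·w + 280·v^2 + 216·v + 406·u·v − 105·v^2·w + 70·u·v^2 + 88·u^2·v + 32 + 224·u − 2·u^2 − 14·u^3    [combine like terms]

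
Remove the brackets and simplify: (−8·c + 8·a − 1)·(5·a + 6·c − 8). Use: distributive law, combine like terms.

8·a·c − 48·c² + 58·c + 40·a² − 69·a + 8

(−8·c + 8·a − 1)·(5·a + 6·c − 8)
= −40·a·c − 48·c² + 64·c + 40·a² + 48·a·c − 64·a − 5·a − 6·c + 8    [distributive law]
= 8·a·c − 48·c² + 58·c + 40·a² − 69·a + 8    [combine like terms]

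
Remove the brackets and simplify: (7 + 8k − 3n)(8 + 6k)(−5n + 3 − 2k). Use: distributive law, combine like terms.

−352n + 168 + 206k − 536kn − 68k^2 − 204k^2n − 96k^3 + 120n^2 + 90kn^2

(7 + 8k − 3n)(8 + 6k)(−5n + 3 − 2k)
= (56 + 42k + 64k + 48k^2 − 24n − 18kn)(−5n + 3 − 2k)    [distributive law]
= (56 + 106k + 48k^2 − 24n − 18kn)(−5n + 3 − 2k)    [combine like terms]
= −280n + 168 − 112k − 530kn + 318k − 212k^2 − 240k^2n + 144k^2 − 96k^3 + 120n^2 − 72n + 48kn + 90kn^2 − 54kn + 36k^2n    [distributive law]
= −352n + 168 + 206k − 536kn − 68k^2 − 204k^2n − 96k^3 + 120n^2 + 90kn^2    [combine like terms]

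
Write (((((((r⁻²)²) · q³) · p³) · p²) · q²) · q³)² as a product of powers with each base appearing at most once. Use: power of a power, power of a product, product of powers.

(((((((r⁻²)²) · q³) · p³) · p²) · q²) · q³)²
= (((((((r⁻²)²) · q³) · p³) · p²) · q²)²) · ((q³)²)    [power of a product]
= (((((((r⁻²)²) · q³) · p³) · p²)²) · ((q²)²)) · ((q³)²)    [power of a product]
= (((((((r⁻²)²) · q³) · p³)²) · ((p²)²)) · ((q²)²)) · ((q³)²)    [power of a product]
= (((((((r⁻²)²) · q³)²) · ((p³)²)) · ((p²)²)) · ((q²)²)) · ((q³)²)    [power of a product]
= (((((((r⁻²)²)²) · ((q³)²)) · ((p³)²)) · ((p²)²)) · ((q²)²)) · ((q³)²)    [power of a product]
= ((((((r⁻²)⁴) · ((q³)²)) · ((p³)²)) · ((p²)²)) · ((q²)²)) · ((q³)²)    [power of a power]
= ((((r⁻⁸ · ((q³)²)) · ((p³)²)) · ((p²)²)) · ((q²)²)) · ((q³)²)    [power of a power]
= ((((r⁻⁸ · q⁶) · ((p³)²)) · ((p²)²)) · ((q²)²)) · ((q³)²)    [power of a power]
= ((((r⁻⁸ · q⁶) · p⁶) · ((p²)²)) · ((q²)²)) · ((q³)²)    [power of a power]
= ((((r⁻⁸ · q⁶) · p⁶) · p⁴) · ((q²)²)) · ((q³)²)    [power of a power]
= ((((r⁻⁸ · q⁶) · p⁶) · p⁴) · q⁴) · ((q³)²)    [power of a power]
= ((((r⁻⁸ · q⁶) · p⁶) · p⁴) · q⁴) · q⁶    [power of a power]
= p¹⁰q¹⁶r⁻⁸    [product of powers]

p¹⁰q¹⁶r⁻⁸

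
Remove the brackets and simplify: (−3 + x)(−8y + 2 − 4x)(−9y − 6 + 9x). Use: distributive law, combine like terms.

(−3 + x)(−8y + 2 − 4x)(−9y − 6 + 9x)
= (24y − 6 + 12x − 8xy + 2x − 4x²)(−9y − 6 + 9x)    [distributive law]
= (24y − 6 + 14x − 8xy − 4x²)(−9y − 6 + 9x)    [combine like terms]
= −216y² − 144y + 216xy + 54y + 36 − 54x − 126xy − 84x + 126x² + 72xy² + 48xy − 72x²y + 36x²y + 24x² − 36x³    [distributive law]
= −216y² − 90y + 138xy + 36 − 138x + 150x² + 72xy² − 36x²y − 36x³    [combine like terms]

−216y² − 90y + 138xy + 36 − 138x + 150x² + 72xy² − 36x²y − 36x³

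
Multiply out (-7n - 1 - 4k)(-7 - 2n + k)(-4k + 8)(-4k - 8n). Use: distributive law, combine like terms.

(-7n - 1 - 4k)(-7 - 2n + k)(-4k + 8)(-4k - 8n)
= (49n + 14n^2 - 7kn + 7 + 2n - k + 28k + 8kn - 4k^2)(-4k + 8)(-4k - 8n)    [distributive law]
= (51n + 14n^2 + kn + 7 + 27k - 4k^2)(-4k + 8)(-4k - 8n)    [combine like terms]
= (-204kn + 408n - 56kn^2 + 112n^2 - 4k^2n + 8kn - 28k + 56 - 108k^2 + 216k + 16k^3 - 32k^2)(-4k - 8n)    [distributive law]
= (-196kn + 408n - 56kn^2 + 112n^2 - 4k^2n + 188k + 56 - 140k^2 + 16k^3)(-4k - 8n)    [combine like terms]
= 784k^2n + 1568kn^2 - 1632kn - 3264n^2 + 224k^2n^2 + 448kn^3 - 448kn^2 - 896n^3 + 16k^3n + 32k^2n^2 - 752k^2 - 1504kn - 224k - 448n + 560k^3 + 1120k^2n - 64k^4 - 128k^3n    [distributive law]
= 1904k^2n + 1120kn^2 - 3136kn - 3264n^2 + 256k^2n^2 + 448kn^3 - 896n^3 - 112k^3n - 752k^2 - 224k - 448n + 560k^3 - 64k^4    [combine like terms]

1904k^2n + 1120kn^2 - 3136kn - 3264n^2 + 256k^2n^2 + 448kn^3 - 896n^3 - 112k^3n - 752k^2 - 224k - 448n + 560k^3 - 64k^4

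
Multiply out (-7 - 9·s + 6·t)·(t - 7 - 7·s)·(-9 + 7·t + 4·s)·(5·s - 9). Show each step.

-5503·s·t - 7056·t + 1012·s·t² + 3573·t² + 3102·s²·t + 5103·s + 3969 - 2989·s² - 2863·s³ - 1665·s²·t² + 1185·s³·t + 1260·s⁴ + 210·s·t³ - 378·t³

(-7 - 9·s + 6·t)·(t - 7 - 7·s)·(-9 + 7·t + 4·s)·(5·s - 9)
= (-7·t + 49 + 49·s - 9·s·t + 63·s + 63·s² + 6·t² - 42·t - 42·s·t)·(-9 + 7·t + 4·s)·(5·s - 9)    [distributive law]
= (-49·t + 49 + 112·s - 51·s·t + 63·s² + 6·t²)·(-9 + 7·t + 4·s)·(5·s - 9)    [combine like terms]
= (441·t - 343·t² - 196·s·t - 441 + 343·t + 196·s - 1008·s + 784·s·t + 448·s² + 459·s·t - 357·s·t² - 204·s²·t - 567·s² + 441·s²·t + 252·s³ - 54·t² + 42·t³ + 24·s·t²)·(5·s - 9)    [distributive law]
= (784·t - 397·t² + 1047·s·t - 441 - 812·s - 119·s² - 333·s·t² + 237·s²·t + 252·s³ + 42·t³)·(5·s - 9)    [combine like terms]
= 3920·s·t - 7056·t - 1985·s·t² + 3573·t² + 5235·s²·t - 9423·s·t - 2205·s + 3969 - 4060·s² + 7308·s - 595·s³ + 1071·s² - 1665·s²·t² + 2997·s·t² + 1185·s³·t - 2133·s²·t + 1260·s⁴ - 2268·s³ + 210·s·t³ - 378·t³    [distributive law]
= -5503·s·t - 7056·t + 1012·s·t² + 3573·t² + 3102·s²·t + 5103·s + 3969 - 2989·s² - 2863·s³ - 1665·s²·t² + 1185·s³·t + 1260·s⁴ + 210·s·t³ - 378·t³    [combine like terms]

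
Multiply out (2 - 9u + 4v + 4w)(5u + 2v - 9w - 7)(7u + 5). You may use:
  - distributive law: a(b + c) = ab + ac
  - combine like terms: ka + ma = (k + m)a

(2 - 9u + 4v + 4w)(5u + 2v - 9w - 7)(7u + 5)
= (10u + 4v - 18w - 14 - 45u^2 - 18uv + 81uw + 63u + 20uv + 8v^2 - 36vw - 28v + 20uw + 8vw - 36w^2 - 28w)(7u + 5)    [distributive law]
= (73u - 24v - 46w - 14 - 45u^2 + 2uv + 101uw + 8v^2 - 28vw - 36w^2)(7u + 5)    [combine like terms]
= 511u^2 + 365u - 168uv - 120v - 322uw - 230w - 98u - 70 - 315u^3 - 225u^2 + 14u^2v + 10uv + 707u^2w + 505uw + 56uv^2 + 40v^2 - 196uvw - 140vw - 252uw^2 - 180w^2    [distributive law]
= 286u^2 + 267u - 158uv - 120v + 183uw - 230w - 70 - 315u^3 + 14u^2v + 707u^2w + 56uv^2 + 40v^2 - 196uvw - 140vw - 252uw^2 - 180w^2    [combine like terms]

286u^2 + 267u - 158uv - 120v + 183uw - 230w - 70 - 315u^3 + 14u^2v + 707u^2w + 56uv^2 + 40v^2 - 196uvw - 140vw - 252uw^2 - 180w^2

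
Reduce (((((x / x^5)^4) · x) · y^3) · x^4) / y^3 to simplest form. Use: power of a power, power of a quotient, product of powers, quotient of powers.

(((((x / x^5)^4) · x) · y^3) · x^4) / y^3
= (((((x^4) / ((x^5)^4)) · x) · y^3) · x^4) / y^3    [power of a quotient]
= ((((x^4 / x^20) · x) · y^3) · x^4) / y^3    [power of a power]
= (((x^(-16) · x) · y^3) · x^4) / y^3    [quotient of powers]
= ((x^(-15) · y^3) · x^4) / y^3    [product of powers]
= x^(-11)    [quotient of powers; product of powers]

x^(-11)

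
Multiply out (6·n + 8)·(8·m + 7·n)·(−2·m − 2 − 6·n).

−96·m²·n − 592·m·n − 372·m·n² − 420·n² − 252·n³ − 128·m² − 128·m − 112·n

(6·n + 8)·(8·m + 7·n)·(−2·m − 2 − 6·n)
= (48·m·n + 42·n² + 64·m + 56·n)·(−2·m − 2 − 6·n)    [distributive law]
= −96·m²·n − 96·m·n − 288·m·n² − 84·m·n² − 84·n² − 252·n³ − 128·m² − 128·m − 384·m·n − 112·m·n − 112·n − 336·n²    [distributive law]
= −96·m²·n − 592·m·n − 372·m·n² − 420·n² − 252·n³ − 128·m² − 128·m − 112·n    [combine like terms]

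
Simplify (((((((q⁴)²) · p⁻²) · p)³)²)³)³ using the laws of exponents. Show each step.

(((((((q⁴)²) · p⁻²) · p)³)²)³)³
= ((((((q⁴)²) · p⁻²) · p)³)²)⁹    [power of a power]
= (((((q⁴)²) · p⁻²) · p)³)¹⁸    [power of a power]
= ((((q⁴)²) · p⁻²) · p)⁵⁴    [power of a power]
= ((((q⁴)²) · p⁻²)⁵⁴) · (p⁵⁴)    [power of a product]
= ((((q⁴)²)⁵⁴) · ((p⁻²)⁵⁴)) · (p⁵⁴)    [power of a product]
= (((q⁴)¹⁰⁸) · ((p⁻²)⁵⁴)) · (p⁵⁴)    [power of a power]
= (q⁴³² · ((p⁻²)⁵⁴)) · (p⁵⁴)    [power of a power]
= (q⁴³² · p⁻¹⁰⁸) · (p⁵⁴)    [power of a power]
= p⁻⁵⁴q⁴³²    [product of powers]

p⁻⁵⁴q⁴³²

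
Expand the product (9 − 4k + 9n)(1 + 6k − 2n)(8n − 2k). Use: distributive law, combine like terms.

(9 − 4k + 9n)(1 + 6k − 2n)(8n − 2k)
= (9 + 54k − 18n − 4k − 24k² + 8kn + 9n + 54kn − 18n²)(8n − 2k)    [distributive law]
= (9 + 50k − 9n − 24k² + 62kn − 18n²)(8n − 2k)    [combine like terms]
= 72n − 18k + 400kn − 100k² − 72n² + 18kn − 192k²n + 48k³ + 496kn² − 124k²n − 144n³ + 36kn²    [distributive law]
= 72n − 18k + 418kn − 100k² − 72n² − 316k²n + 48k³ + 532kn² − 144n³    [combine like terms]

72n − 18k + 418kn − 100k² − 72n² − 316k²n + 48k³ + 532kn² − 144n³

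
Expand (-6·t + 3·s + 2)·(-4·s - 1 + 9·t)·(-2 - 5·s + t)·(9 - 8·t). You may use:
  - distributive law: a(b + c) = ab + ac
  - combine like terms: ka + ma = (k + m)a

-2353·s·t + 4753·s·t² - 3035·s²·t + 2136·s²·t² - 2568·s·t³ - 482·t + 1588·t² - 1542·t³ + 432·t⁴ + 711·s² + 540·s³ - 480·s³·t + 288·s + 36

(-6·t + 3·s + 2)·(-4·s - 1 + 9·t)·(-2 - 5·s + t)·(9 - 8·t)
= (24·s·t + 6·t - 54·t² - 12·s² - 3·s + 27·s·t - 8·s - 2 + 18·t)·(-2 - 5·s + t)·(9 - 8·t)    [distributive law]
= (51·s·t + 24·t - 54·t² - 12·s² - 11·s - 2)·(-2 - 5·s + t)·(9 - 8·t)    [combine like terms]
= (-102·s·t - 255·s²·t + 51·s·t² - 48·t - 120·s·t + 24·t² + 108·t² + 270·s·t² - 54·t³ + 24·s² + 60·s³ - 12·s²·t + 22·s + 55·s² - 11·s·t + 4 + 10·s - 2·t)·(9 - 8·t)    [distributive law]
= (-233·s·t - 267·s²·t + 321·s·t² - 50·t + 132·t² - 54·t³ + 79·s² + 60·s³ + 32·s + 4)·(9 - 8·t)    [combine like terms]
= -2097·s·t + 1864·s·t² - 2403·s²·t + 2136·s²·t² + 2889·s·t² - 2568·s·t³ - 450·t + 400·t² + 1188·t² - 1056·t³ - 486·t³ + 432·t⁴ + 711·s² - 632·s²·t + 540·s³ - 480·s³·t + 288·s - 256·s·t + 36 - 32·t    [distributive law]
= -2353·s·t + 4753·s·t² - 3035·s²·t + 2136·s²·t² - 2568·s·t³ - 482·t + 1588·t² - 1542·t³ + 432·t⁴ + 711·s² + 540·s³ - 480·s³·t + 288·s + 36    [combine like terms]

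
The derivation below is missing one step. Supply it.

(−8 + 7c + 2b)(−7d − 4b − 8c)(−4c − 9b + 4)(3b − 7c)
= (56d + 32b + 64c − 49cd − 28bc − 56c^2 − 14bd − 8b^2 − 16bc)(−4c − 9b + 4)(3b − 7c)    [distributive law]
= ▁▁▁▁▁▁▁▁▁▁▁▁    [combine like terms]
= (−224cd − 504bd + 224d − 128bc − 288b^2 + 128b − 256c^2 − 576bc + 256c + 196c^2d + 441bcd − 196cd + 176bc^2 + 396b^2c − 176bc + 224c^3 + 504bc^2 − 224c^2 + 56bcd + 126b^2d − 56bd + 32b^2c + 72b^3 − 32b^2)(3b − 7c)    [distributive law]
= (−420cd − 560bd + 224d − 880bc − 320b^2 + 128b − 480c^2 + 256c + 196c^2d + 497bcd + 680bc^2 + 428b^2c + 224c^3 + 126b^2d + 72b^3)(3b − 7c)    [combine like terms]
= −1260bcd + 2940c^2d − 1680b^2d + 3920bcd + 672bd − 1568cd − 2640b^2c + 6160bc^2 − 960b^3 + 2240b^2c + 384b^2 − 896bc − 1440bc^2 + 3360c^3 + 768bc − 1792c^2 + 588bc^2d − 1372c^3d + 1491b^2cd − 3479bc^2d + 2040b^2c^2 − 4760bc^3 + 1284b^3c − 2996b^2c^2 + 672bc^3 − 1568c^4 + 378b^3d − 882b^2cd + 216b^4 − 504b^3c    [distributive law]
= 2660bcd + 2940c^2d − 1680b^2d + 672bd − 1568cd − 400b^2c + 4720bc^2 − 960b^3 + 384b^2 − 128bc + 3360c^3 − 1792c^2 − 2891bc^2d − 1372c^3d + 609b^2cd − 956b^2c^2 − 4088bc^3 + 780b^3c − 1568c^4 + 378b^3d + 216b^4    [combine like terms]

By combine like terms:

(56d + 32b + 64c − 49cd − 44bc − 56c^2 − 14bd − 8b^2)(−4c − 9b + 4)(3b − 7c)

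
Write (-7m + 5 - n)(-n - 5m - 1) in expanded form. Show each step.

12mn + 35m² - 18m - 4n - 5 + n²

(-7m + 5 - n)(-n - 5m - 1)
= 7mn + 35m² + 7m - 5n - 25m - 5 + n² + 5mn + n    [distributive law]
= 12mn + 35m² - 18m - 4n - 5 + n²    [combine like terms]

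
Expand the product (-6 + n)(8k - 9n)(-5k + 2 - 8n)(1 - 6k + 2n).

(-6 + n)(8k - 9n)(-5k + 2 - 8n)(1 - 6k + 2n)
= (-48k + 54n + 8kn - 9n²)(-5k + 2 - 8n)(1 - 6k + 2n)    [distributive law]
= (240k² - 96k + 384kn - 270kn + 108n - 432n² - 40k²n + 16kn - 64kn² + 45kn² - 18n² + 72n³)(1 - 6k + 2n)    [distributive law]
= (240k² - 96k + 130kn + 108n - 450n² - 40k²n - 19kn² + 72n³)(1 - 6k + 2n)    [combine like terms]
= 240k² - 1440k³ + 480k²n - 96k + 576k² - 192kn + 130kn - 780k²n + 260kn² + 108n - 648kn + 216n² - 450n² + 2700kn² - 900n³ - 40k²n + 240k³n - 80k²n² - 19kn² + 114k²n² - 38kn³ + 72n³ - 432kn³ + 144n⁴    [distributive law]
= 816k² - 1440k³ - 340k²n - 96k - 710kn + 2941kn² + 108n - 234n² - 828n³ + 240k³n + 34k²n² - 470kn³ + 144n⁴    [combine like terms]

816k² - 1440k³ - 340k²n - 96k - 710kn + 2941kn² + 108n - 234n² - 828n³ + 240k³n + 34k²n² - 470kn³ + 144n⁴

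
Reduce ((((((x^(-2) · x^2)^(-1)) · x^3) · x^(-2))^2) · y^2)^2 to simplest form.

x^4y^4

((((((x^(-2) · x^2)^(-1)) · x^3) · x^(-2))^2) · y^2)^2
= ((((((x^(-2) · x^2)^(-1)) · x^3) · x^(-2))^2)^2) · ((y^2)^2)    [power of a product]
= (((((x^(-2) · x^2)^(-1)) · x^3) · x^(-2))^4) · ((y^2)^2)    [power of a power]
= (((((x^(-2) · x^2)^(-1)) · x^3)^4) · ((x^(-2))^4)) · ((y^2)^2)    [power of a product]
= (((((x^(-2) · x^2)^(-1))^4) · ((x^3)^4)) · ((x^(-2))^4)) · ((y^2)^2)    [power of a product]
= ((((x^(-2) · x^2)^(-4)) · ((x^3)^4)) · ((x^(-2))^4)) · ((y^2)^2)    [power of a power]
= (((((x^(-2))^(-4)) · ((x^2)^(-4))) · ((x^3)^4)) · ((x^(-2))^4)) · ((y^2)^2)    [power of a product]
= (((x^8 · ((x^2)^(-4))) · ((x^3)^4)) · ((x^(-2))^4)) · ((y^2)^2)    [power of a power]
= (((x^8 · x^(-8)) · ((x^3)^4)) · ((x^(-2))^4)) · ((y^2)^2)    [power of a power]
= ((x^0 · ((x^3)^4)) · ((x^(-2))^4)) · ((y^2)^2)    [product of powers]
= ((x^0 · x^12) · ((x^(-2))^4)) · ((y^2)^2)    [power of a power]
= (x^12 · ((x^(-2))^4)) · ((y^2)^2)    [product of powers]
= (x^12 · x^(-8)) · ((y^2)^2)    [power of a power]
= x^4 · ((y^2)^2)    [product of powers]
= x^4 · y^4    [power of a power]
= x^4y^4    [rearrange]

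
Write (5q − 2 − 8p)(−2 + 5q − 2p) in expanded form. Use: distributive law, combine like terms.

−20q + 25q^2 − 50pq + 4 + 20p + 16p^2

(5q − 2 − 8p)(−2 + 5q − 2p)
= −10q + 25q^2 − 10pq + 4 − 10q + 4p + 16p − 40pq + 16p^2    [distributive law]
= −20q + 25q^2 − 50pq + 4 + 20p + 16p^2    [combine like terms]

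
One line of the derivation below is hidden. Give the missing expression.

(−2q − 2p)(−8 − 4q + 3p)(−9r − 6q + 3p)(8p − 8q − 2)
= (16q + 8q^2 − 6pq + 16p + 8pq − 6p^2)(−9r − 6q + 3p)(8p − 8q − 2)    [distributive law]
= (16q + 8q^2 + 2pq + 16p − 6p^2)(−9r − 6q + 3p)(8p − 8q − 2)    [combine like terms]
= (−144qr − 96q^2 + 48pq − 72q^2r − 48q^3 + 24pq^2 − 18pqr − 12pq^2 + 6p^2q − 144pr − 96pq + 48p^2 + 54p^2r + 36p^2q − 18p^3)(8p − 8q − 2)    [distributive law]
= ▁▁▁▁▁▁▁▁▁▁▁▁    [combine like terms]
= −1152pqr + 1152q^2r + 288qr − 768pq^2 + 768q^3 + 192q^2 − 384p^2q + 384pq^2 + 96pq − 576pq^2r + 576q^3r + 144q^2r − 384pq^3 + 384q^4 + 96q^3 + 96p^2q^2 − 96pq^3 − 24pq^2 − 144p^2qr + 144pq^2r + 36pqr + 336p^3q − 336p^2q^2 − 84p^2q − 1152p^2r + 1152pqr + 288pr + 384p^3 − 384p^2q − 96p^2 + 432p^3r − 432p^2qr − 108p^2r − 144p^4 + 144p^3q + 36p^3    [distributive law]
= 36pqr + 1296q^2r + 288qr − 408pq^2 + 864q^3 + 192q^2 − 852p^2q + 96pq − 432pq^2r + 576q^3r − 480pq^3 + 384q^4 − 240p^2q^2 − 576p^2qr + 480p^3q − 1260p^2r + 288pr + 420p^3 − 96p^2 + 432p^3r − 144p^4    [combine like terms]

After combine like terms, the bracketed line is:

(−144qr − 96q^2 − 48pq − 72q^2r − 48q^3 + 12pq^2 − 18pqr + 42p^2q − 144pr + 48p^2 + 54p^2r − 18p^3)(8p − 8q − 2)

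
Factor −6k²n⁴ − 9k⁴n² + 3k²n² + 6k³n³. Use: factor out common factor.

−6k²n⁴ − 9k⁴n² + 3k²n² + 6k³n³
= 3(−2k²n⁴ − 3k⁴n² + k²n² + 2k³n³)    [factor out 3]
= 3k²n²(−2n² − 3k² + 1 + 2kn)    [factor out k²n²]

3k²n²(−2n² − 3k² + 1 + 2kn)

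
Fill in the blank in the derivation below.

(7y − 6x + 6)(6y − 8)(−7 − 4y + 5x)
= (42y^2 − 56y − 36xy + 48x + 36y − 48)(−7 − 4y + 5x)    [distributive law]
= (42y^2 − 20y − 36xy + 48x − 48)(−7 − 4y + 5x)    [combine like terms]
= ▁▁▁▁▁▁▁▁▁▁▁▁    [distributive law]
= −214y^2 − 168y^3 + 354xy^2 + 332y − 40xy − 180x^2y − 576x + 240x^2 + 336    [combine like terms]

By distributive law:

−294y^2 − 168y^3 + 210xy^2 + 140y + 80y^2 − 100xy + 252xy + 144xy^2 − 180x^2y − 336x − 192xy + 240x^2 + 336 + 192y − 240x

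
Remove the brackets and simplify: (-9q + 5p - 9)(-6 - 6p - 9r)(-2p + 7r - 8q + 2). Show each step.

-192pq - 108qr - 432q^2 - 324q + 132p^2q + 576pqr - 432pq^2 + 567qr^2 - 648q^2r - 108p^2 - 84pr - 60p + 60p^3 - 120p^2r - 315pr^2 + 540r + 108 + 567r^2

(-9q + 5p - 9)(-6 - 6p - 9r)(-2p + 7r - 8q + 2)
= (54q + 54pq + 81qr - 30p - 30p^2 - 45pr + 54 + 54p + 81r)(-2p + 7r - 8q + 2)    [distributive law]
= (54q + 54pq + 81qr + 24p - 30p^2 - 45pr + 54 + 81r)(-2p + 7r - 8q + 2)    [combine like terms]
= -108pq + 378qr - 432q^2 + 108q - 108p^2q + 378pqr - 432pq^2 + 108pq - 162pqr + 567qr^2 - 648q^2r + 162qr - 48p^2 + 168pr - 192pq + 48p + 60p^3 - 210p^2r + 240p^2q - 60p^2 + 90p^2r - 315pr^2 + 360pqr - 90pr - 108p + 378r - 432q + 108 - 162pr + 567r^2 - 648qr + 162r    [distributive law]
= -192pq - 108qr - 432q^2 - 324q + 132p^2q + 576pqr - 432pq^2 + 567qr^2 - 648q^2r - 108p^2 - 84pr - 60p + 60p^3 - 120p^2r - 315pr^2 + 540r + 108 + 567r^2    [combine like terms]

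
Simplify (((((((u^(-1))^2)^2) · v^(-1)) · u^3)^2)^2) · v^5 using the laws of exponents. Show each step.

u^(-4)·v

(((((((u^(-1))^2)^2) · v^(-1)) · u^3)^2)^2) · v^5
= ((((((u^(-1))^2)^2) · v^(-1)) · u^3)^4) · v^5    [power of a power]
= ((((((u^(-1))^2)^2) · v^(-1))^4) · ((u^3)^4)) · v^5    [power of a product]
= ((((((u^(-1))^2)^2)^4) · ((v^(-1))^4)) · ((u^3)^4)) · v^5    [power of a product]
= (((((u^(-1))^2)^8) · ((v^(-1))^4)) · ((u^3)^4)) · v^5    [power of a power]
= ((((u^(-1))^16) · ((v^(-1))^4)) · ((u^3)^4)) · v^5    [power of a power]
= ((u^(-16) · ((v^(-1))^4)) · ((u^3)^4)) · v^5    [power of a power]
= ((u^(-16) · v^(-4)) · ((u^3)^4)) · v^5    [power of a power]
= ((u^(-16) · v^(-4)) · u^12) · v^5    [power of a power]
= u^(-4)·v    [product of powers]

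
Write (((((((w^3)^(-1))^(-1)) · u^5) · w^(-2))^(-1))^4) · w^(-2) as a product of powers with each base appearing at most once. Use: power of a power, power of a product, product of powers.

(((((((w^3)^(-1))^(-1)) · u^5) · w^(-2))^(-1))^4) · w^(-2)
= ((((((w^3)^(-1))^(-1)) · u^5) · w^(-2))^(-4)) · w^(-2)    [power of a power]
= ((((((w^3)^(-1))^(-1)) · u^5)^(-4)) · ((w^(-2))^(-4))) · w^(-2)    [power of a product]
= ((((((w^3)^(-1))^(-1))^(-4)) · ((u^5)^(-4))) · ((w^(-2))^(-4))) · w^(-2)    [power of a product]
= (((((w^3)^(-1))^4) · ((u^5)^(-4))) · ((w^(-2))^(-4))) · w^(-2)    [power of a power]
= ((((w^3)^(-4)) · ((u^5)^(-4))) · ((w^(-2))^(-4))) · w^(-2)    [power of a power]
= ((w^(-12) · ((u^5)^(-4))) · ((w^(-2))^(-4))) · w^(-2)    [power of a power]
= ((w^(-12) · u^(-20)) · ((w^(-2))^(-4))) · w^(-2)    [power of a power]
= ((w^(-12) · u^(-20)) · w^8) · w^(-2)    [power of a power]
= u^(-20)·w^(-6)    [product of powers]

u^(-20)·w^(-6)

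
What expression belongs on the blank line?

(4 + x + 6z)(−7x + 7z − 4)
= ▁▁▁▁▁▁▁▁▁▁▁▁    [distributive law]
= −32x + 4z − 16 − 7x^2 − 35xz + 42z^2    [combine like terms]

After distributive law, the bracketed line is:

−28x + 28z − 16 − 7x^2 + 7xz − 4x − 42xz + 42z^2 − 24z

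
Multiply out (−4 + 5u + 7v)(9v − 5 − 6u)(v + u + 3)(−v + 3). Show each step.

(−4 + 5u + 7v)(9v − 5 − 6u)(v + u + 3)(−v + 3)
= (−36v + 20 + 24u + 45uv − 25u − 30u^2 + 63v^2 − 35v − 42uv)(v + u + 3)(−v + 3)    [distributive law]
= (−71v + 20 − u + 3uv − 30u^2 + 63v^2)(v + u + 3)(−v + 3)    [combine like terms]
= (−71v^2 − 71uv − 213v + 20v + 20u + 60 − uv − u^2 − 3u + 3uv^2 + 3u^2v + 9uv − 30u^2v − 30u^3 − 90u^2 + 63v^3 + 63uv^2 + 189v^2)(−v + 3)    [distributive law]
= (118v^2 − 63uv − 193v + 17u + 60 − 91u^2 + 66uv^2 − 27u^2v − 30u^3 + 63v^3)(−v + 3)    [combine like terms]
= −118v^3 + 354v^2 + 63uv^2 − 189uv + 193v^2 − 579v − 17uv + 51u − 60v + 180 + 91u^2v − 273u^2 − 66uv^3 + 198uv^2 + 27u^2v^2 − 81u^2v + 30u^3v − 90u^3 − 63v^4 + 189v^3    [distributive law]
= 71v^3 + 547v^2 + 261uv^2 − 206uv − 639v + 51u + 180 + 10u^2v − 273u^2 − 66uv^3 + 27u^2v^2 + 30u^3v − 90u^3 − 63v^4    [combine like terms]

71v^3 + 547v^2 + 261uv^2 − 206uv − 639v + 51u + 180 + 10u^2v − 273u^2 − 66uv^3 + 27u^2v^2 + 30u^3v − 90u^3 − 63v^4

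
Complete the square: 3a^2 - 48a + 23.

3a^2 - 48a + 23
= 3(a^2 - 16a) + 23    [factor out 3 from the a-terms]
= 3(a^2 - 16a + 64 - 64) + 23    [add and subtract 64 inside the bracket]
= 3(a - 8)^2 - 192 + 23    [perfect-square identity]
= 3(a - 8)^2 - 169    [combine constants]

3(a - 8)^2 - 169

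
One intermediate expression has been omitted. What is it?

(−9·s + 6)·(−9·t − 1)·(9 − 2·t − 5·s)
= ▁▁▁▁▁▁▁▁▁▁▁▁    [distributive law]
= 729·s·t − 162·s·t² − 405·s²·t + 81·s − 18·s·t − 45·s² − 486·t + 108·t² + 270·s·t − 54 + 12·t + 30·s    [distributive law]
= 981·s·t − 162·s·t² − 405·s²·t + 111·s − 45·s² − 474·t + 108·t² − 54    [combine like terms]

By distributive law:

(81·s·t + 9·s − 54·t − 6)·(9 − 2·t − 5·s)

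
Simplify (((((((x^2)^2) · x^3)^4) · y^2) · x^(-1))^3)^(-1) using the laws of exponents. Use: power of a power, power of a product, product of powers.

x^(-81)y^(-6)

(((((((x^2)^2) · x^3)^4) · y^2) · x^(-1))^3)^(-1)
= ((((((x^2)^2) · x^3)^4) · y^2) · x^(-1))^(-3)    [power of a power]
= ((((((x^2)^2) · x^3)^4) · y^2)^(-3)) · ((x^(-1))^(-3))    [power of a product]
= ((((((x^2)^2) · x^3)^4)^(-3)) · ((y^2)^(-3))) · ((x^(-1))^(-3))    [power of a product]
= (((((x^2)^2) · x^3)^(-12)) · ((y^2)^(-3))) · ((x^(-1))^(-3))    [power of a power]
= (((((x^2)^2)^(-12)) · ((x^3)^(-12))) · ((y^2)^(-3))) · ((x^(-1))^(-3))    [power of a product]
= ((((x^2)^(-24)) · ((x^3)^(-12))) · ((y^2)^(-3))) · ((x^(-1))^(-3))    [power of a power]
= ((x^(-48) · ((x^3)^(-12))) · ((y^2)^(-3))) · ((x^(-1))^(-3))    [power of a power]
= ((x^(-48) · x^(-36)) · ((y^2)^(-3))) · ((x^(-1))^(-3))    [power of a power]
= (x^(-84) · ((y^2)^(-3))) · ((x^(-1))^(-3))    [product of powers]
= (x^(-84) · y^(-6)) · ((x^(-1))^(-3))    [power of a power]
= (x^(-84) · y^(-6)) · x^3    [power of a power]
= x^(-81)y^(-6)    [product of powers]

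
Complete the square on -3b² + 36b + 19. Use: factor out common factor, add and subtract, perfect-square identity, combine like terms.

-3b² + 36b + 19
= -3(b² - 12b) + 19    [factor out -3 from the b-terms]
= -3(b² - 12b + 36 - 36) + 19    [add and subtract 36 inside the bracket]
= -3(b - 6)² + 108 + 19    [perfect-square identity]
= -3(b - 6)² + 127    [combine constants]

-3(b - 6)² + 127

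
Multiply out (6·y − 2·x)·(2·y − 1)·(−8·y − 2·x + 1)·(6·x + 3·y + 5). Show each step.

−552·x·y^3 − 288·y^4 − 300·y^3 + 72·x^2·y^2 + 376·x·y^2 + 282·y^2 − 20·x^2·y − 70·x·y − 30·y + 48·x^3·y − 24·x^3 − 8·x^2 + 10·x

(6·y − 2·x)·(2·y − 1)·(−8·y − 2·x + 1)·(6·x + 3·y + 5)
= (12·y^2 − 6·y − 4·x·y + 2·x)·(−8·y − 2·x + 1)·(6·x + 3·y + 5)    [distributive law]
= (−96·y^3 − 24·x·y^2 + 12·y^2 + 48·y^2 + 12·x·y − 6·y + 32·x·y^2 + 8·x^2·y − 4·x·y − 16·x·y − 4·x^2 + 2·x)·(6·x + 3·y + 5)    [distributive law]
= (−96·y^3 + 8·x·y^2 + 60·y^2 − 8·x·y − 6·y + 8·x^2·y − 4·x^2 + 2·x)·(6·x + 3·y + 5)    [combine like terms]
= −576·x·y^3 − 288·y^4 − 480·y^3 + 48·x^2·y^2 + 24·x·y^3 + 40·x·y^2 + 360·x·y^2 + 180·y^3 + 300·y^2 − 48·x^2·y − 24·x·y^2 − 40·x·y − 36·x·y − 18·y^2 − 30·y + 48·x^3·y + 24·x^2·y^2 + 40·x^2·y − 24·x^3 − 12·x^2·y − 20·x^2 + 12·x^2 + 6·x·y + 10·x    [distributive law]
= −552·x·y^3 − 288·y^4 − 300·y^3 + 72·x^2·y^2 + 376·x·y^2 + 282·y^2 − 20·x^2·y − 70·x·y − 30·y + 48·x^3·y − 24·x^3 − 8·x^2 + 10·x    [combine like terms]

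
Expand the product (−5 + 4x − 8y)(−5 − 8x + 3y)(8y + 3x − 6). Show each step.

(−5 + 4x − 8y)(−5 − 8x + 3y)(8y + 3x − 6)
= (25 + 40x − 15y − 20x − 32x^2 + 12xy + 40y + 64xy − 24y^2)(8y + 3x − 6)    [distributive law]
= (25 + 20x + 25y − 32x^2 + 76xy − 24y^2)(8y + 3x − 6)    [combine like terms]
= 200y + 75x − 150 + 160xy + 60x^2 − 120x + 200y^2 + 75xy − 150y − 256x^2y − 96x^3 + 192x^2 + 608xy^2 + 228x^2y − 456xy − 192y^3 − 72xy^2 + 144y^2    [distributive law]
= 50y − 45x − 150 − 221xy + 252x^2 + 344y^2 − 28x^2y − 96x^3 + 536xy^2 − 192y^3    [combine like terms]

50y − 45x − 150 − 221xy + 252x^2 + 344y^2 − 28x^2y − 96x^3 + 536xy^2 − 192y^3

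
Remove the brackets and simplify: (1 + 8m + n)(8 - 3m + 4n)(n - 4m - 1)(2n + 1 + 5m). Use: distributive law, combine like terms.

(1 + 8m + n)(8 - 3m + 4n)(n - 4m - 1)(2n + 1 + 5m)
= (8 - 3m + 4n + 64m - 24m^2 + 32mn + 8n - 3mn + 4n^2)(n - 4m - 1)(2n + 1 + 5m)    [distributive law]
= (8 + 61m + 12n - 24m^2 + 29mn + 4n^2)(n - 4m - 1)(2n + 1 + 5m)    [combine like terms]
= (8n - 32m - 8 + 61mn - 244m^2 - 61m + 12n^2 - 48mn - 12n - 24m^2n + 96m^3 + 24m^2 + 29mn^2 - 116m^2n - 29mn + 4n^3 - 16mn^2 - 4n^2)(2n + 1 + 5m)    [distributive law]
= (-4n - 93m - 8 - 16mn - 220m^2 + 8n^2 - 140m^2n + 96m^3 + 13mn^2 + 4n^3)(2n + 1 + 5m)    [combine like terms]
= -8n^2 - 4n - 20mn - 186mn - 93m - 465m^2 - 16n - 8 - 40m - 32mn^2 - 16mn - 80m^2n - 440m^2n - 220m^2 - 1100m^3 + 16n^3 + 8n^2 + 40mn^2 - 280m^2n^2 - 140m^2n - 700m^3n + 192m^3n + 96m^3 + 480m^4 + 26mn^3 + 13mn^2 + 65m^2n^2 + 8n^4 + 4n^3 + 20mn^3    [distributive law]
= -20n - 222mn - 133m - 685m^2 - 8 + 21mn^2 - 660m^2n - 1004m^3 + 20n^3 - 215m^2n^2 - 508m^3n + 480m^4 + 46mn^3 + 8n^4    [combine like terms]

-20n - 222mn - 133m - 685m^2 - 8 + 21mn^2 - 660m^2n - 1004m^3 + 20n^3 - 215m^2n^2 - 508m^3n + 480m^4 + 46mn^3 + 8n^4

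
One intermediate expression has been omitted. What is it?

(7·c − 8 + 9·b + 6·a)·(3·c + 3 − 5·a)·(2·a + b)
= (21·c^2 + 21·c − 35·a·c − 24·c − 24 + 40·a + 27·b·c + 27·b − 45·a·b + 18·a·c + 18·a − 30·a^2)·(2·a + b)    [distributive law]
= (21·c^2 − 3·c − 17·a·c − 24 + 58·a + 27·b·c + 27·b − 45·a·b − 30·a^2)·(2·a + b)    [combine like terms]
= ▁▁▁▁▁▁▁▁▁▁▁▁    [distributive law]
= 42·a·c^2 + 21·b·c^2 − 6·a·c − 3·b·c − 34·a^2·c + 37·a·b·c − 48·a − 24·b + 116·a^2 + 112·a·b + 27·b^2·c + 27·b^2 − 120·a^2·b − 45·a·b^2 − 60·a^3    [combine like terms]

Applying distributive law to the line above:

42·a·c^2 + 21·b·c^2 − 6·a·c − 3·b·c − 34·a^2·c − 17·a·b·c − 48·a − 24·b + 116·a^2 + 58·a·b + 54·a·b·c + 27·b^2·c + 54·a·b + 27·b^2 − 90·a^2·b − 45·a·b^2 − 60·a^3 − 30·a^2·b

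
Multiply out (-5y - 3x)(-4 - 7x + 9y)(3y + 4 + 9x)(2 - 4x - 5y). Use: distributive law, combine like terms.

-640y^2 - 1522xy^2 + 330y^3 + 160y - 64xy - 1682x^2y + 849x^2y^2 + 2445xy^3 - 1485x^3y + 675y^4 + 96x + 192x^2 - 390x^3 - 756x^4

(-5y - 3x)(-4 - 7x + 9y)(3y + 4 + 9x)(2 - 4x - 5y)
= (20y + 35xy - 45y^2 + 12x + 21x^2 - 27xy)(3y + 4 + 9x)(2 - 4x - 5y)    [distributive law]
= (20y + 8xy - 45y^2 + 12x + 21x^2)(3y + 4 + 9x)(2 - 4x - 5y)    [combine like terms]
= (60y^2 + 80y + 180xy + 24xy^2 + 32xy + 72x^2y - 135y^3 - 180y^2 - 405xy^2 + 36xy + 48x + 108x^2 + 63x^2y + 84x^2 + 189x^3)(2 - 4x - 5y)    [distributive law]
= (-120y^2 + 80y + 248xy - 381xy^2 + 135x^2y - 135y^3 + 48x + 192x^2 + 189x^3)(2 - 4x - 5y)    [combine like terms]
= -240y^2 + 480xy^2 + 600y^3 + 160y - 320xy - 400y^2 + 496xy - 992x^2y - 1240xy^2 - 762xy^2 + 1524x^2y^2 + 1905xy^3 + 270x^2y - 540x^3y - 675x^2y^2 - 270y^3 + 540xy^3 + 675y^4 + 96x - 192x^2 - 240xy + 384x^2 - 768x^3 - 960x^2y + 378x^3 - 756x^4 - 945x^3y    [distributive law]
= -640y^2 - 1522xy^2 + 330y^3 + 160y - 64xy - 1682x^2y + 849x^2y^2 + 2445xy^3 - 1485x^3y + 675y^4 + 96x + 192x^2 - 390x^3 - 756x^4    [combine like terms]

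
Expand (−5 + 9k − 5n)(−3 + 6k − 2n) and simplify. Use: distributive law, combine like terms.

15 − 57k + 25n + 54k^2 − 48kn + 10n^2

(−5 + 9k − 5n)(−3 + 6k − 2n)
= 15 − 30k + 10n − 27k + 54k^2 − 18kn + 15n − 30kn + 10n^2    [distributive law]
= 15 − 57k + 25n + 54k^2 − 48kn + 10n^2    [combine like terms]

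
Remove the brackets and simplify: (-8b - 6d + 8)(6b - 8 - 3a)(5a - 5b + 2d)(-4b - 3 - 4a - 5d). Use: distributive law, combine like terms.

(-8b - 6d + 8)(6b - 8 - 3a)(5a - 5b + 2d)(-4b - 3 - 4a - 5d)
= (-48b^2 + 64b + 24ab - 36bd + 48d + 18ad + 48b - 64 - 24a)(5a - 5b + 2d)(-4b - 3 - 4a - 5d)    [distributive law]
= (-48b^2 + 112b + 24ab - 36bd + 48d + 18ad - 64 - 24a)(5a - 5b + 2d)(-4b - 3 - 4a - 5d)    [combine like terms]
= (-240ab^2 + 240b^3 - 96b^2d + 560ab - 560b^2 + 224bd + 120a^2b - 120ab^2 + 48abd - 180abd + 180b^2d - 72bd^2 + 240ad - 240bd + 96d^2 + 90a^2d - 90abd + 36ad^2 - 320a + 320b - 128d - 120a^2 + 120ab - 48ad)(-4b - 3 - 4a - 5d)    [distributive law]
= (-360ab^2 + 240b^3 + 84b^2d + 680ab - 560b^2 - 16bd + 120a^2b - 222abd - 72bd^2 + 192ad + 96d^2 + 90a^2d + 36ad^2 - 320a + 320b - 128d - 120a^2)(-4b - 3 - 4a - 5d)    [combine like terms]
= 1440ab^3 + 1080ab^2 + 1440a^2b^2 + 1800ab^2d - 960b^4 - 720b^3 - 960ab^3 - 1200b^3d - 336b^3d - 252b^2d - 336ab^2d - 420b^2d^2 - 2720ab^2 - 2040ab - 2720a^2b - 3400abd + 2240b^3 + 1680b^2 + 2240ab^2 + 2800b^2d + 64b^2d + 48bd + 64abd + 80bd^2 - 480a^2b^2 - 360a^2b - 480a^3b - 600a^2bd + 888ab^2d + 666abd + 888a^2bd + 1110abd^2 + 288b^2d^2 + 216bd^2 + 288abd^2 + 360bd^3 - 768abd - 576ad - 768a^2d - 960ad^2 - 384bd^2 - 288d^2 - 384ad^2 - 480d^3 - 360a^2bd - 270a^2d - 360a^3d - 450a^2d^2 - 144abd^2 - 108ad^2 - 144a^2d^2 - 180ad^3 + 1280ab + 960a + 1280a^2 + 1600ad - 1280b^2 - 960b - 1280ab - 1600bd + 512bd + 384d + 512ad + 640d^2 + 480a^2b + 360a^2 + 480a^3 + 600a^2d    [distributive law]
= 480ab^3 + 600ab^2 + 960a^2b^2 + 2352ab^2d - 960b^4 + 1520b^3 - 1536b^3d + 2612b^2d - 132b^2d^2 - 2040ab - 2600a^2b - 3438abd + 400b^2 - 1040bd - 88bd^2 - 480a^3b - 72a^2bd + 1254abd^2 + 360bd^3 + 1536ad - 438a^2d - 1452ad^2 + 352d^2 - 480d^3 - 360a^3d - 594a^2d^2 - 180ad^3 + 960a + 1640a^2 - 960b + 384d + 480a^3    [combine like terms]

480ab^3 + 600ab^2 + 960a^2b^2 + 2352ab^2d - 960b^4 + 1520b^3 - 1536b^3d + 2612b^2d - 132b^2d^2 - 2040ab - 2600a^2b - 3438abd + 400b^2 - 1040bd - 88bd^2 - 480a^3b - 72a^2bd + 1254abd^2 + 360bd^3 + 1536ad - 438a^2d - 1452ad^2 + 352d^2 - 480d^3 - 360a^3d - 594a^2d^2 - 180ad^3 + 960a + 1640a^2 - 960b + 384d + 480a^3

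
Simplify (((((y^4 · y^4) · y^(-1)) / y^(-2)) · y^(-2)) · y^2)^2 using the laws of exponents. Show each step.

y^18

(((((y^4 · y^4) · y^(-1)) / y^(-2)) · y^(-2)) · y^2)^2
= (((((y^4 · y^4) · y^(-1)) / y^(-2)) · y^(-2))^2) · ((y^2)^2)    [power of a product]
= (((((y^4 · y^4) · y^(-1)) / y^(-2))^2) · ((y^(-2))^2)) · ((y^2)^2)    [power of a product]
= (((((y^4 · y^4) · y^(-1))^2) / ((y^(-2))^2)) · ((y^(-2))^2)) · ((y^2)^2)    [power of a quotient]
= (((((y^4 · y^4)^2) · ((y^(-1))^2)) / ((y^(-2))^2)) · ((y^(-2))^2)) · ((y^2)^2)    [power of a product]
= ((((((y^4)^2) · ((y^4)^2)) · ((y^(-1))^2)) / ((y^(-2))^2)) · ((y^(-2))^2)) · ((y^2)^2)    [power of a product]
= ((((y^8 · ((y^4)^2)) · ((y^(-1))^2)) / ((y^(-2))^2)) · ((y^(-2))^2)) · ((y^2)^2)    [power of a power]
= ((((y^8 · y^8) · ((y^(-1))^2)) / ((y^(-2))^2)) · ((y^(-2))^2)) · ((y^2)^2)    [power of a power]
= (((y^16 · ((y^(-1))^2)) / ((y^(-2))^2)) · ((y^(-2))^2)) · ((y^2)^2)    [product of powers]
= (((y^16 · y^(-2)) / ((y^(-2))^2)) · ((y^(-2))^2)) · ((y^2)^2)    [power of a power]
= ((y^14 / ((y^(-2))^2)) · ((y^(-2))^2)) · ((y^2)^2)    [product of powers]
= ((y^14 / y^(-4)) · ((y^(-2))^2)) · ((y^2)^2)    [power of a power]
= (y^18 · ((y^(-2))^2)) · ((y^2)^2)    [quotient of powers]
= (y^18 · y^(-4)) · ((y^2)^2)    [power of a power]
= y^14 · ((y^2)^2)    [product of powers]
= y^14 · y^4    [power of a power]
= y^18    [product of powers]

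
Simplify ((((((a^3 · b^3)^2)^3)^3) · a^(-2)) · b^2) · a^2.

((((((a^3 · b^3)^2)^3)^3) · a^(-2)) · b^2) · a^2
= (((((a^3 · b^3)^2)^9) · a^(-2)) · b^2) · a^2    [power of a power]
= ((((a^3 · b^3)^18) · a^(-2)) · b^2) · a^2    [power of a power]
= (((((a^3)^18) · ((b^3)^18)) · a^(-2)) · b^2) · a^2    [power of a product]
= (((a^54 · ((b^3)^18)) · a^(-2)) · b^2) · a^2    [power of a power]
= (((a^54 · b^54) · a^(-2)) · b^2) · a^2    [power of a power]
= a^54b^56    [product of powers]

a^54b^56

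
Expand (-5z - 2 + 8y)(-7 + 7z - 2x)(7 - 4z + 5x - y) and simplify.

(-5z - 2 + 8y)(-7 + 7z - 2x)(7 - 4z + 5x - y)
= (35z - 35z^2 + 10xz + 14 - 14z + 4x - 56y + 56yz - 16xy)(7 - 4z + 5x - y)    [distributive law]
= (21z - 35z^2 + 10xz + 14 + 4x - 56y + 56yz - 16xy)(7 - 4z + 5x - y)    [combine like terms]
= 147z - 84z^2 + 105xz - 21yz - 245z^2 + 140z^3 - 175xz^2 + 35yz^2 + 70xz - 40xz^2 + 50x^2z - 10xyz + 98 - 56z + 70x - 14y + 28x - 16xz + 20x^2 - 4xy - 392y + 224yz - 280xy + 56y^2 + 392yz - 224yz^2 + 280xyz - 56y^2z - 112xy + 64xyz - 80x^2y + 16xy^2    [distributive law]
= 91z - 329z^2 + 159xz + 595yz + 140z^3 - 215xz^2 - 189yz^2 + 50x^2z + 334xyz + 98 + 98x - 406y + 20x^2 - 396xy + 56y^2 - 56y^2z - 80x^2y + 16xy^2    [combine like terms]

91z - 329z^2 + 159xz + 595yz + 140z^3 - 215xz^2 - 189yz^2 + 50x^2z + 334xyz + 98 + 98x - 406y + 20x^2 - 396xy + 56y^2 - 56y^2z - 80x^2y + 16xy^2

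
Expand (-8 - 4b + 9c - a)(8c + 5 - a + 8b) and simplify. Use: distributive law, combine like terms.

(-8 - 4b + 9c - a)(8c + 5 - a + 8b)
= -64c - 40 + 8a - 64b - 32bc - 20b + 4ab - 32b^2 + 72c^2 + 45c - 9ac + 72bc - 8ac - 5a + a^2 - 8ab    [distributive law]
= -19c - 40 + 3a - 84b + 40bc - 4ab - 32b^2 + 72c^2 - 17ac + a^2    [combine like terms]

-19c - 40 + 3a - 84b + 40bc - 4ab - 32b^2 + 72c^2 - 17ac + a^2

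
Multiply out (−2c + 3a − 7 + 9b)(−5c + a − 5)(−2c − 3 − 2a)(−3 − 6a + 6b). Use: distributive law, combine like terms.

(−2c + 3a − 7 + 9b)(−5c + a − 5)(−2c − 3 − 2a)(−3 − 6a + 6b)
= (10c^2 − 2ac + 10c − 15ac + 3a^2 − 15a + 35c − 7a + 35 − 45bc + 9ab − 45b)(−2c − 3 − 2a)(−3 − 6a + 6b)    [distributive law]
= (10c^2 − 17ac + 45c + 3a^2 − 22a + 35 − 45bc + 9ab − 45b)(−2c − 3 − 2a)(−3 − 6a + 6b)    [combine like terms]
= (−20c^3 − 30c^2 − 20ac^2 + 34ac^2 + 51ac + 34a^2c − 90c^2 − 135c − 90ac − 6a^2c − 9a^2 − 6a^3 + 44ac + 66a + 44a^2 − 70c − 105 − 70a + 90bc^2 + 135bc + 90abc − 18abc − 27ab − 18a^2b + 90bc + 135b + 90ab)(−3 − 6a + 6b)    [distributive law]
= (−20c^3 − 120c^2 + 14ac^2 + 5ac + 28a^2c − 205c + 35a^2 − 6a^3 − 4a − 105 + 90bc^2 + 225bc + 72abc + 63ab − 18a^2b + 135b)(−3 − 6a + 6b)    [combine like terms]
= 60c^3 + 120ac^3 − 120bc^3 + 360c^2 + 720ac^2 − 720bc^2 − 42ac^2 − 84a^2c^2 + 84abc^2 − 15ac − 30a^2c + 30abc − 84a^2c − 168a^3c + 168a^2bc + 615c + 1230ac − 1230bc − 105a^2 − 210a^3 + 210a^2b + 18a^3 + 36a^4 − 36a^3b + 12a + 24a^2 − 24ab + 315 + 630a − 630b − 270bc^2 − 540abc^2 + 540b^2c^2 − 675bc − 1350abc + 1350b^2c − 216abc − 432a^2bc + 432ab^2c − 189ab − 378a^2b + 378ab^2 + 54a^2b + 108a^3b − 108a^2b^2 − 405b − 810ab + 810b^2    [distributive law]
= 60c^3 + 120ac^3 − 120bc^3 + 360c^2 + 678ac^2 − 990bc^2 − 84a^2c^2 − 456abc^2 + 1215ac − 114a^2c − 1536abc − 168a^3c − 264a^2bc + 615c − 1905bc − 81a^2 − 192a^3 − 114a^2b + 36a^4 + 72a^3b + 642a − 1023ab + 315 − 1035b + 540b^2c^2 + 1350b^2c + 432ab^2c + 378ab^2 − 108a^2b^2 + 810b^2    [combine like terms]

60c^3 + 120ac^3 − 120bc^3 + 360c^2 + 678ac^2 − 990bc^2 − 84a^2c^2 − 456abc^2 + 1215ac − 114a^2c − 1536abc − 168a^3c − 264a^2bc + 615c − 1905bc − 81a^2 − 192a^3 − 114a^2b + 36a^4 + 72a^3b + 642a − 1023ab + 315 − 1035b + 540b^2c^2 + 1350b^2c + 432ab^2c + 378ab^2 − 108a^2b^2 + 810b^2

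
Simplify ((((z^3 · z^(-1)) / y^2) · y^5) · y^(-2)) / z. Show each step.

((((z^3 · z^(-1)) / y^2) · y^5) · y^(-2)) / z
= (((z^2 / y^2) · y^5) · y^(-2)) / z    [product of powers]
= yz    [quotient of powers; product of powers]

yz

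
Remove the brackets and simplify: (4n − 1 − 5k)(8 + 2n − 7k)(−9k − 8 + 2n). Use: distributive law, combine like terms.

(4n − 1 − 5k)(8 + 2n − 7k)(−9k − 8 + 2n)
= (32n + 8n^2 − 28kn − 8 − 2n + 7k − 40k − 10kn + 35k^2)(−9k − 8 + 2n)    [distributive law]
= (30n + 8n^2 − 38kn − 8 − 33k + 35k^2)(−9k − 8 + 2n)    [combine like terms]
= −270kn − 240n + 60n^2 − 72kn^2 − 64n^2 + 16n^3 + 342k^2n + 304kn − 76kn^2 + 72k + 64 − 16n + 297k^2 + 264k − 66kn − 315k^3 − 280k^2 + 70k^2n    [distributive law]
= −32kn − 256n − 4n^2 − 148kn^2 + 16n^3 + 412k^2n + 336k + 64 + 17k^2 − 315k^3    [combine like terms]

−32kn − 256n − 4n^2 − 148kn^2 + 16n^3 + 412k^2n + 336k + 64 + 17k^2 − 315k^3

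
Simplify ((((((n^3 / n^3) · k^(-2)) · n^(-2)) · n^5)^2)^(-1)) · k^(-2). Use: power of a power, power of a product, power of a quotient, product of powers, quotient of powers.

((((((n^3 / n^3) · k^(-2)) · n^(-2)) · n^5)^2)^(-1)) · k^(-2)
= (((((n^3 / n^3) · k^(-2)) · n^(-2)) · n^5)^(-2)) · k^(-2)    [power of a power]
= (((((n^3 / n^3) · k^(-2)) · n^(-2))^(-2)) · ((n^5)^(-2))) · k^(-2)    [power of a product]
= (((((n^3 / n^3) · k^(-2))^(-2)) · ((n^(-2))^(-2))) · ((n^5)^(-2))) · k^(-2)    [power of a product]
= (((((n^3 / n^3)^(-2)) · ((k^(-2))^(-2))) · ((n^(-2))^(-2))) · ((n^5)^(-2))) · k^(-2)    [power of a product]
= ((((((n^3)^(-2)) / ((n^3)^(-2))) · ((k^(-2))^(-2))) · ((n^(-2))^(-2))) · ((n^5)^(-2))) · k^(-2)    [power of a quotient]
= ((((n^(-6) / ((n^3)^(-2))) · ((k^(-2))^(-2))) · ((n^(-2))^(-2))) · ((n^5)^(-2))) · k^(-2)    [power of a power]
= ((((n^(-6) / n^(-6)) · ((k^(-2))^(-2))) · ((n^(-2))^(-2))) · ((n^5)^(-2))) · k^(-2)    [power of a power]
= (((n^0 · ((k^(-2))^(-2))) · ((n^(-2))^(-2))) · ((n^5)^(-2))) · k^(-2)    [quotient of powers]
= (((n^0 · k^4) · ((n^(-2))^(-2))) · ((n^5)^(-2))) · k^(-2)    [power of a power]
= (((n^0 · k^4) · n^4) · ((n^5)^(-2))) · k^(-2)    [power of a power]
= (((n^0 · k^4) · n^4) · n^(-10)) · k^(-2)    [power of a power]
= k^2n^(-6)    [product of powers]

k^2n^(-6)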